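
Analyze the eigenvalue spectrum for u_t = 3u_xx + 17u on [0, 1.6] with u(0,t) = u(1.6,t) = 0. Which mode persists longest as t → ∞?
Eigenvalues: λₙ = 3n²π²/1.6² - 17.
First three modes:
  n=1: λ₁ = 3π²/1.6² - 17 ≈ -5.434
  n=2: λ₂ = 12π²/1.6² - 17 ≈ 29.264
  n=3: λ₃ = 27π²/1.6² - 17 ≈ 87.093
Since 3π²/1.6² ≈ 11.566 < 17, λ₁ < 0.
The n=1 mode grows fastest (−λₙ is largest for n=1) → dominates.
Asymptotic: u ~ c₁ sin(πx/1.6) e^{5.434t} (exponential growth at rate −λ₁ ≈ 5.434).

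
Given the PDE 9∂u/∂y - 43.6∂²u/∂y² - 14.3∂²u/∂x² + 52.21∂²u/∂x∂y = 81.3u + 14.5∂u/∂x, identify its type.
Rewriting in standard form: -14.3∂²u/∂x² + 52.21∂²u/∂x∂y - 43.6∂²u/∂y² - 14.5∂u/∂x + 9∂u/∂y - 81.3u = 0. The second-order coefficients are A = -14.3, B = 52.21, C = -43.6. Since B² - 4AC = 231.9641 > 0, this is a hyperbolic PDE.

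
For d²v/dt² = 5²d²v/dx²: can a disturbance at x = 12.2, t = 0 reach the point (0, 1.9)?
No. The domain of dependence is [-9.5, 9.5], and 12.2 is outside this interval.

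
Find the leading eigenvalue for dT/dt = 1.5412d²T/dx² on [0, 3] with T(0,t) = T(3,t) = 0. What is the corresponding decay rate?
Eigenvalues: λₙ = 1.5412n²π²/3².
First three modes:
  n=1: λ₁ = 1.5412π²/3² ≈ 1.69
  n=2: λ₂ = 6.1648π²/3² ≈ 6.76 (4× faster decay)
  n=3: λ₃ = 13.8708π²/3² ≈ 15.211 (9× faster decay)
As t → ∞, higher modes decay exponentially faster. The n=1 mode dominates: T ~ c₁ sin(πx/3) e^{-λ₁t}.
Decay rate: λ₁ = 1.5412π²/3² ≈ 1.69.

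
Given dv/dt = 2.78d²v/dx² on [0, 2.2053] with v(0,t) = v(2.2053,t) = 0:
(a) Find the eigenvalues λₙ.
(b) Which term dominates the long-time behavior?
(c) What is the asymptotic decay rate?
Eigenvalues: λₙ = 2.78n²π²/2.2053².
First three modes:
  n=1: λ₁ = 2.78π²/2.2053² ≈ 5.642
  n=2: λ₂ = 11.12π²/2.2053² ≈ 22.567 (4× faster decay)
  n=3: λ₃ = 25.02π²/2.2053² ≈ 50.775 (9× faster decay)
As t → ∞, higher modes decay exponentially faster. The n=1 mode dominates: v ~ c₁ sin(πx/2.2053) e^{-λ₁t}.
Decay rate: λ₁ = 2.78π²/2.2053² ≈ 5.642.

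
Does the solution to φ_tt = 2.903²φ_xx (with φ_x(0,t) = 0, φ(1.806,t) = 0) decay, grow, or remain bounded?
φ oscillates (no decay). Energy is conserved; the solution oscillates indefinitely as standing waves.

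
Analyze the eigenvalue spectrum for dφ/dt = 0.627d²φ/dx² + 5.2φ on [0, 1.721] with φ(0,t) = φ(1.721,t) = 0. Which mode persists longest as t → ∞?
Eigenvalues: λₙ = 0.627n²π²/1.721² - 5.2.
First three modes:
  n=1: λ₁ = 0.627π²/1.721² - 5.2 ≈ -3.111
  n=2: λ₂ = 2.508π²/1.721² - 5.2 ≈ 3.157
  n=3: λ₃ = 5.643π²/1.721² - 5.2 ≈ 13.604
Since 0.627π²/1.721² ≈ 2.089 < 5.2, λ₁ < 0.
The n=1 mode grows fastest (−λₙ is largest for n=1) → dominates.
Asymptotic: φ ~ c₁ sin(πx/1.721) e^{3.111t} (exponential growth at rate −λ₁ ≈ 3.111).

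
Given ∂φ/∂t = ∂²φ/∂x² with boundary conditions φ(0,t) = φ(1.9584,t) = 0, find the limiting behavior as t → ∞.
φ → 0. Heat diffuses out through both boundaries.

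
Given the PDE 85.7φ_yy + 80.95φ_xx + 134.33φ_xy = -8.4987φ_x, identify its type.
Rewriting in standard form: 80.95φ_xx + 134.33φ_xy + 85.7φ_yy + 8.4987φ_x = 0. The second-order coefficients are A = 80.95, B = 134.33, C = 85.7. Since B² - 4AC = -9705.1111 < 0, this is an elliptic PDE.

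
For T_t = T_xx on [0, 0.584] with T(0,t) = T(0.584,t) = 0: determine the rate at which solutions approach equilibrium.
Eigenvalues: λₙ = n²π²/0.584².
First three modes:
  n=1: λ₁ = π²/0.584² ≈ 28.938
  n=2: λ₂ = 4π²/0.584² ≈ 115.753 (4× faster decay)
  n=3: λ₃ = 9π²/0.584² ≈ 260.445 (9× faster decay)
As t → ∞, higher modes decay exponentially faster. The n=1 mode dominates: T ~ c₁ sin(πx/0.584) e^{-λ₁t}.
Decay rate: λ₁ = π²/0.584² ≈ 28.938.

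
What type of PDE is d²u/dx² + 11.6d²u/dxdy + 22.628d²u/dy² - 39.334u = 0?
With A = 1, B = 11.6, C = 22.628, the discriminant is 44.048. This is a hyperbolic PDE.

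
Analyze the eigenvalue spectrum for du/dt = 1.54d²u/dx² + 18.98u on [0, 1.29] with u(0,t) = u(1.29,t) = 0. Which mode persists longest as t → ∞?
Eigenvalues: λₙ = 1.54n²π²/1.29² - 18.98.
First three modes:
  n=1: λ₁ = 1.54π²/1.29² - 18.98 ≈ -9.846
  n=2: λ₂ = 6.16π²/1.29² - 18.98 ≈ 17.554
  n=3: λ₃ = 13.86π²/1.29² - 18.98 ≈ 63.222
Since 1.54π²/1.29² ≈ 9.134 < 18.98, λ₁ < 0.
The n=1 mode grows fastest (−λₙ is largest for n=1) → dominates.
Asymptotic: u ~ c₁ sin(πx/1.29) e^{9.846t} (exponential growth at rate −λ₁ ≈ 9.846).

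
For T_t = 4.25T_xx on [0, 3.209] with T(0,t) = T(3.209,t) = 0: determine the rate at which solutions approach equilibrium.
Eigenvalues: λₙ = 4.25n²π²/3.209².
First three modes:
  n=1: λ₁ = 4.25π²/3.209² ≈ 4.073
  n=2: λ₂ = 17π²/3.209² ≈ 16.293 (4× faster decay)
  n=3: λ₃ = 38.25π²/3.209² ≈ 36.66 (9× faster decay)
As t → ∞, higher modes decay exponentially faster. The n=1 mode dominates: T ~ c₁ sin(πx/3.209) e^{-λ₁t}.
Decay rate: λ₁ = 4.25π²/3.209² ≈ 4.073.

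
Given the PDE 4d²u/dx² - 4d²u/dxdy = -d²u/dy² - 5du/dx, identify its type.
Rewriting in standard form: 4d²u/dx² - 4d²u/dxdy + d²u/dy² + 5du/dx = 0. The second-order coefficients are A = 4, B = -4, C = 1. Since B² - 4AC = 0 = 0, this is a parabolic PDE.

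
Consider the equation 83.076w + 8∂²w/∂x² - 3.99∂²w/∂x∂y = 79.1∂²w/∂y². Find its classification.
Rewriting in standard form: 8∂²w/∂x² - 3.99∂²w/∂x∂y - 79.1∂²w/∂y² + 83.076w = 0. Hyperbolic. (A = 8, B = -3.99, C = -79.1 gives B² - 4AC = 2547.1201.)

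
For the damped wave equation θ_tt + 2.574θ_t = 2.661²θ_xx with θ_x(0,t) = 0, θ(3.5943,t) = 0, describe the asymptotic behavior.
θ → 0. Damping (γ=2.574) dissipates energy; oscillations decay exponentially.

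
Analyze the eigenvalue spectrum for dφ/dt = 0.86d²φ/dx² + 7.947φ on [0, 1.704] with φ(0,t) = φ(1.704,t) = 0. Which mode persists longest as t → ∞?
Eigenvalues: λₙ = 0.86n²π²/1.704² - 7.947.
First three modes:
  n=1: λ₁ = 0.86π²/1.704² - 7.947 ≈ -5.024
  n=2: λ₂ = 3.44π²/1.704² - 7.947 ≈ 3.746
  n=3: λ₃ = 7.74π²/1.704² - 7.947 ≈ 18.362
Since 0.86π²/1.704² ≈ 2.923 < 7.947, λ₁ < 0.
The n=1 mode grows fastest (−λₙ is largest for n=1) → dominates.
Asymptotic: φ ~ c₁ sin(πx/1.704) e^{5.024t} (exponential growth at rate −λ₁ ≈ 5.024).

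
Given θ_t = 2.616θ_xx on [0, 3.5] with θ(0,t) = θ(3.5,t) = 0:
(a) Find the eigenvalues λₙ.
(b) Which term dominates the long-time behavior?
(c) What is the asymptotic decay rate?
Eigenvalues: λₙ = 2.616n²π²/3.5².
First three modes:
  n=1: λ₁ = 2.616π²/3.5² ≈ 2.108
  n=2: λ₂ = 10.464π²/3.5² ≈ 8.431 (4× faster decay)
  n=3: λ₃ = 23.544π²/3.5² ≈ 18.969 (9× faster decay)
As t → ∞, higher modes decay exponentially faster. The n=1 mode dominates: θ ~ c₁ sin(πx/3.5) e^{-λ₁t}.
Decay rate: λ₁ = 2.616π²/3.5² ≈ 2.108.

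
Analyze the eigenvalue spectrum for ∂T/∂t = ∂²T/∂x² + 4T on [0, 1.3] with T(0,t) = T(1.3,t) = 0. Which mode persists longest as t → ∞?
Eigenvalues: λₙ = n²π²/1.3² - 4.
First three modes:
  n=1: λ₁ = π²/1.3² - 4 ≈ 1.84
  n=2: λ₂ = 4π²/1.3² - 4 ≈ 19.36
  n=3: λ₃ = 9π²/1.3² - 4 ≈ 48.56
Since π²/1.3² ≈ 5.84 > 4, all λₙ > 0.
The n=1 mode decays slowest → dominates as t → ∞.
Asymptotic: T ~ c₁ sin(πx/1.3) e^{-λ₁t} with decay rate λ₁ ≈ 1.84.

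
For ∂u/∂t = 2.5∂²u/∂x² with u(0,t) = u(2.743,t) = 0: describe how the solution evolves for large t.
u → 0. Heat diffuses out through both boundaries.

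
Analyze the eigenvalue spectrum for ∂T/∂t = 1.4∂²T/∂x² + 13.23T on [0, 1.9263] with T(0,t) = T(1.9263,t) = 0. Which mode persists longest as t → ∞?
Eigenvalues: λₙ = 1.4n²π²/1.9263² - 13.23.
First three modes:
  n=1: λ₁ = 1.4π²/1.9263² - 13.23 ≈ -9.506
  n=2: λ₂ = 5.6π²/1.9263² - 13.23 ≈ 1.665
  n=3: λ₃ = 12.6π²/1.9263² - 13.23 ≈ 20.284
Since 1.4π²/1.9263² ≈ 3.724 < 13.23, λ₁ < 0.
The n=1 mode grows fastest (−λₙ is largest for n=1) → dominates.
Asymptotic: T ~ c₁ sin(πx/1.9263) e^{9.506t} (exponential growth at rate −λ₁ ≈ 9.506).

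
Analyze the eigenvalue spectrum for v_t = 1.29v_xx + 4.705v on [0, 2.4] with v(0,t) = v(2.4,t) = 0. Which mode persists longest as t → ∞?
Eigenvalues: λₙ = 1.29n²π²/2.4² - 4.705.
First three modes:
  n=1: λ₁ = 1.29π²/2.4² - 4.705 ≈ -2.495
  n=2: λ₂ = 5.16π²/2.4² - 4.705 ≈ 4.137
  n=3: λ₃ = 11.61π²/2.4² - 4.705 ≈ 15.188
Since 1.29π²/2.4² ≈ 2.21 < 4.705, λ₁ < 0.
The n=1 mode grows fastest (−λₙ is largest for n=1) → dominates.
Asymptotic: v ~ c₁ sin(πx/2.4) e^{2.495t} (exponential growth at rate −λ₁ ≈ 2.495).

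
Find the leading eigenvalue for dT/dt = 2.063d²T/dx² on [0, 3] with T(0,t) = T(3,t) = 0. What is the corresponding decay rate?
Eigenvalues: λₙ = 2.063n²π²/3².
First three modes:
  n=1: λ₁ = 2.063π²/3² ≈ 2.262
  n=2: λ₂ = 8.252π²/3² ≈ 9.049 (4× faster decay)
  n=3: λ₃ = 18.567π²/3² ≈ 20.361 (9× faster decay)
As t → ∞, higher modes decay exponentially faster. The n=1 mode dominates: T ~ c₁ sin(πx/3) e^{-λ₁t}.
Decay rate: λ₁ = 2.063π²/3² ≈ 2.262.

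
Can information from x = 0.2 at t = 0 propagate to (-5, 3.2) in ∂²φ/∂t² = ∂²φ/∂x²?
No. The domain of dependence is [-8.2, -1.8], and 0.2 is outside this interval.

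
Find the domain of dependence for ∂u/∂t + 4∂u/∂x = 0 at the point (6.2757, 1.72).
A single point: x = -0.6043. The characteristic through (6.2757, 1.72) is x - 4t = const, so x = 6.2757 - 4·1.72 = -0.6043.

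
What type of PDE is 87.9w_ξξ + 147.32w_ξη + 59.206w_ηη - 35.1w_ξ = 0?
With A = 87.9, B = 147.32, C = 59.206, the discriminant is 886.3528. This is a hyperbolic PDE.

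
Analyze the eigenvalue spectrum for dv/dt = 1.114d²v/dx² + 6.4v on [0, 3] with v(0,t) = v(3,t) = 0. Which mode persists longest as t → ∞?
Eigenvalues: λₙ = 1.114n²π²/3² - 6.4.
First three modes:
  n=1: λ₁ = 1.114π²/3² - 6.4 ≈ -5.178
  n=2: λ₂ = 4.456π²/3² - 6.4 ≈ -1.513
  n=3: λ₃ = 10.026π²/3² - 6.4 ≈ 4.595
Since 1.114π²/3² ≈ 1.222 < 6.4, λ₁ < 0.
The n=1 mode grows fastest (−λₙ is largest for n=1) → dominates.
Asymptotic: v ~ c₁ sin(πx/3) e^{5.178t} (exponential growth at rate −λ₁ ≈ 5.178).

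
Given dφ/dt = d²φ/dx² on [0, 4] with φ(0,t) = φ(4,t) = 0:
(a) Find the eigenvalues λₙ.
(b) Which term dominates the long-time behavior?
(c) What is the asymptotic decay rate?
Eigenvalues: λₙ = n²π²/4².
First three modes:
  n=1: λ₁ = π²/4² ≈ 0.617
  n=2: λ₂ = 4π²/4² ≈ 2.467 (4× faster decay)
  n=3: λ₃ = 9π²/4² ≈ 5.552 (9× faster decay)
As t → ∞, higher modes decay exponentially faster. The n=1 mode dominates: φ ~ c₁ sin(πx/4) e^{-λ₁t}.
Decay rate: λ₁ = π²/4² ≈ 0.617.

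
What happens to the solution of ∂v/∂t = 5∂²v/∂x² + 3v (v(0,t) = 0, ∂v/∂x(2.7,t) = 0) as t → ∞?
v grows unboundedly. Reaction dominates diffusion (r=3 > κπ²/(4L²)≈1.69); solution grows exponentially.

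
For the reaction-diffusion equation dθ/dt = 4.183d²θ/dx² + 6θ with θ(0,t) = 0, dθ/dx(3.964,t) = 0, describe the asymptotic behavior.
θ grows unboundedly. Reaction dominates diffusion (r=6 > κπ²/(4L²)≈0.66); solution grows exponentially.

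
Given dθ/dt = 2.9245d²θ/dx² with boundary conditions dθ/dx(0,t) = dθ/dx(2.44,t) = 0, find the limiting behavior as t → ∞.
θ → constant (steady state). Heat is conserved (no flux at boundaries); solution approaches the spatial average.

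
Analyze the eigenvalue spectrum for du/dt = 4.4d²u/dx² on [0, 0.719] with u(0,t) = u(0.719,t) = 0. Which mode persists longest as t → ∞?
Eigenvalues: λₙ = 4.4n²π²/0.719².
First three modes:
  n=1: λ₁ = 4.4π²/0.719² ≈ 84.003
  n=2: λ₂ = 17.6π²/0.719² ≈ 336.012 (4× faster decay)
  n=3: λ₃ = 39.6π²/0.719² ≈ 756.027 (9× faster decay)
As t → ∞, higher modes decay exponentially faster. The n=1 mode dominates: u ~ c₁ sin(πx/0.719) e^{-λ₁t}.
Decay rate: λ₁ = 4.4π²/0.719² ≈ 84.003.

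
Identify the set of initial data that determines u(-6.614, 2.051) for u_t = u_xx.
The entire real line. The heat equation has infinite propagation speed: any initial disturbance instantly affects all points (though exponentially small far away).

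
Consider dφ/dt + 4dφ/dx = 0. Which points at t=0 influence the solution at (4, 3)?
A single point: x = -8. The characteristic through (4, 3) is x - 4t = const, so x = 4 - 4·3 = -8.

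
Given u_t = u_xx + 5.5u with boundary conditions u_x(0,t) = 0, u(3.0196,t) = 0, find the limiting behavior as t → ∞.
u grows unboundedly. Reaction dominates diffusion (r=5.5 > κπ²/(4L²)≈0.27); solution grows exponentially.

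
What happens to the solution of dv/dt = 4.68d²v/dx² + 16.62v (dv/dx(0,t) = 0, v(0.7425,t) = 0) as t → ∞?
v → 0. Diffusion dominates reaction (r=16.62 < κπ²/(4L²)≈20.95); solution decays.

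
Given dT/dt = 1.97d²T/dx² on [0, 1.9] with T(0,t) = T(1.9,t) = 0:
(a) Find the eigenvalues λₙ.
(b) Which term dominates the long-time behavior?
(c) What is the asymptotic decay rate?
Eigenvalues: λₙ = 1.97n²π²/1.9².
First three modes:
  n=1: λ₁ = 1.97π²/1.9² ≈ 5.386
  n=2: λ₂ = 7.88π²/1.9² ≈ 21.544 (4× faster decay)
  n=3: λ₃ = 17.73π²/1.9² ≈ 48.473 (9× faster decay)
As t → ∞, higher modes decay exponentially faster. The n=1 mode dominates: T ~ c₁ sin(πx/1.9) e^{-λ₁t}.
Decay rate: λ₁ = 1.97π²/1.9² ≈ 5.386.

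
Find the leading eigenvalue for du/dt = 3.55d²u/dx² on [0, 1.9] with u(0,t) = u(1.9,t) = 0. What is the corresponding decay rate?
Eigenvalues: λₙ = 3.55n²π²/1.9².
First three modes:
  n=1: λ₁ = 3.55π²/1.9² ≈ 9.706
  n=2: λ₂ = 14.2π²/1.9² ≈ 38.822 (4× faster decay)
  n=3: λ₃ = 31.95π²/1.9² ≈ 87.35 (9× faster decay)
As t → ∞, higher modes decay exponentially faster. The n=1 mode dominates: u ~ c₁ sin(πx/1.9) e^{-λ₁t}.
Decay rate: λ₁ = 3.55π²/1.9² ≈ 9.706.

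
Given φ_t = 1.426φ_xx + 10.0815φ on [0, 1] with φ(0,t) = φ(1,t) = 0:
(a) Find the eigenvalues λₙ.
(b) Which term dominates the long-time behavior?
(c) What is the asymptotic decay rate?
Eigenvalues: λₙ = 1.426n²π²/1² - 10.0815.
First three modes:
  n=1: λ₁ = 1.426π² - 10.0815 ≈ 3.993
  n=2: λ₂ = 5.704π² - 10.0815 ≈ 46.215
  n=3: λ₃ = 12.834π² - 10.0815 ≈ 116.585
Since 1.426π² ≈ 14.074 > 10.0815, all λₙ > 0.
The n=1 mode decays slowest → dominates as t → ∞.
Asymptotic: φ ~ c₁ sin(πx/1) e^{-λ₁t} with decay rate λ₁ ≈ 3.993.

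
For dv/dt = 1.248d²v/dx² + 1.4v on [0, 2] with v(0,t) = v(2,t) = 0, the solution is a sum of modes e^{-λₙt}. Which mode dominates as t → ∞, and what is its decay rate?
Eigenvalues: λₙ = 1.248n²π²/2² - 1.4.
First three modes:
  n=1: λ₁ = 1.248π²/2² - 1.4 ≈ 1.679
  n=2: λ₂ = 4.992π²/2² - 1.4 ≈ 10.917
  n=3: λ₃ = 11.232π²/2² - 1.4 ≈ 26.314
Since 1.248π²/2² ≈ 3.079 > 1.4, all λₙ > 0.
The n=1 mode decays slowest → dominates as t → ∞.
Asymptotic: v ~ c₁ sin(πx/2) e^{-λ₁t} with decay rate λ₁ ≈ 1.679.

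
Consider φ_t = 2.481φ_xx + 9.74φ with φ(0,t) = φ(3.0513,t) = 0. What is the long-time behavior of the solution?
As t → ∞, φ grows unboundedly. Reaction dominates diffusion (r=9.74 > κπ²/L²≈2.63); solution grows exponentially.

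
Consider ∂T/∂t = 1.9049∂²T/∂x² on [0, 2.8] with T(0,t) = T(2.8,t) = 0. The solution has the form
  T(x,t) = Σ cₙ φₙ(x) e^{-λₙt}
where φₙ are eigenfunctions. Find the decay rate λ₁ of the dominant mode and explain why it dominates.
Eigenvalues: λₙ = 1.9049n²π²/2.8².
First three modes:
  n=1: λ₁ = 1.9049π²/2.8² ≈ 2.398
  n=2: λ₂ = 7.6196π²/2.8² ≈ 9.592 (4× faster decay)
  n=3: λ₃ = 17.1441π²/2.8² ≈ 21.582 (9× faster decay)
As t → ∞, higher modes decay exponentially faster. The n=1 mode dominates: T ~ c₁ sin(πx/2.8) e^{-λ₁t}.
Decay rate: λ₁ = 1.9049π²/2.8² ≈ 2.398.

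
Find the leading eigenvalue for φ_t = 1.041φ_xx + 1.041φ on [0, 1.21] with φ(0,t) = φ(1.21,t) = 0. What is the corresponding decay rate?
Eigenvalues: λₙ = 1.041n²π²/1.21² - 1.041.
First three modes:
  n=1: λ₁ = 1.041π²/1.21² - 1.041 ≈ 5.976
  n=2: λ₂ = 4.164π²/1.21² - 1.041 ≈ 27.029
  n=3: λ₃ = 9.369π²/1.21² - 1.041 ≈ 62.116
Since 1.041π²/1.21² ≈ 7.017 > 1.041, all λₙ > 0.
The n=1 mode decays slowest → dominates as t → ∞.
Asymptotic: φ ~ c₁ sin(πx/1.21) e^{-λ₁t} with decay rate λ₁ ≈ 5.976.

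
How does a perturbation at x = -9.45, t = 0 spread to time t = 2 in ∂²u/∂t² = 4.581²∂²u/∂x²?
Domain of influence: [-18.612, -0.288]. Data at x = -9.45 spreads outward at speed 4.581.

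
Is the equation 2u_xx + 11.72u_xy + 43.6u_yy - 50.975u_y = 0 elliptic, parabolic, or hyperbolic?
Computing B² - 4AC with A = 2, B = 11.72, C = 43.6: discriminant = -211.4416 (negative). Answer: elliptic.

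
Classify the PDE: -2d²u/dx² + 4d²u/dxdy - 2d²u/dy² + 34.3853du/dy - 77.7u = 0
A = -2, B = 4, C = -2. Discriminant B² - 4AC = 0. Since 0 = 0, parabolic.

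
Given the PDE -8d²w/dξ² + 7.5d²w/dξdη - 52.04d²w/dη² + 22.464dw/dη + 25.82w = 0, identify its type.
The second-order coefficients are A = -8, B = 7.5, C = -52.04. Since B² - 4AC = -1609.03 < 0, this is an elliptic PDE.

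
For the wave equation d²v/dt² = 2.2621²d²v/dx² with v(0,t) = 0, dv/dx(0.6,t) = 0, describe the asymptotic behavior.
v oscillates (no decay). Energy is conserved; the solution oscillates indefinitely as standing waves.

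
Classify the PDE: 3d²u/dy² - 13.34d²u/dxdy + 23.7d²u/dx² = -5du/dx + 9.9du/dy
Rewriting in standard form: 23.7d²u/dx² - 13.34d²u/dxdy + 3d²u/dy² + 5du/dx - 9.9du/dy = 0. A = 23.7, B = -13.34, C = 3. Discriminant B² - 4AC = -106.4444. Since -106.4444 < 0, elliptic.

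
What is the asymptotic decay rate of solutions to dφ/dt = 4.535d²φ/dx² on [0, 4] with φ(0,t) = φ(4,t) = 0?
Eigenvalues: λₙ = 4.535n²π²/4².
First three modes:
  n=1: λ₁ = 4.535π²/4² ≈ 2.797
  n=2: λ₂ = 18.14π²/4² ≈ 11.19 (4× faster decay)
  n=3: λ₃ = 40.815π²/4² ≈ 25.177 (9× faster decay)
As t → ∞, higher modes decay exponentially faster. The n=1 mode dominates: φ ~ c₁ sin(πx/4) e^{-λ₁t}.
Decay rate: λ₁ = 4.535π²/4² ≈ 2.797.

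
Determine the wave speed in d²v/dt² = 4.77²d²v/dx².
Speed = 4.77. Information travels along characteristics x = x₀ ± 4.77t.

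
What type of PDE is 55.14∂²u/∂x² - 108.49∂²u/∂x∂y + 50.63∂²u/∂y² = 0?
With A = 55.14, B = -108.49, C = 50.63, the discriminant is 603.1273. This is a hyperbolic PDE.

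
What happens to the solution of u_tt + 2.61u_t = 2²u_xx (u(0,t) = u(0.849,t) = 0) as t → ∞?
u → 0. Damping (γ=2.61) dissipates energy; oscillations decay exponentially.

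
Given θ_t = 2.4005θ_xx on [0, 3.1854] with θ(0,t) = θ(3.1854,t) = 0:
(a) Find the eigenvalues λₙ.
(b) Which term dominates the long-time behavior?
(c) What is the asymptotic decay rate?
Eigenvalues: λₙ = 2.4005n²π²/3.1854².
First three modes:
  n=1: λ₁ = 2.4005π²/3.1854² ≈ 2.335
  n=2: λ₂ = 9.602π²/3.1854² ≈ 9.34 (4× faster decay)
  n=3: λ₃ = 21.6045π²/3.1854² ≈ 21.014 (9× faster decay)
As t → ∞, higher modes decay exponentially faster. The n=1 mode dominates: θ ~ c₁ sin(πx/3.1854) e^{-λ₁t}.
Decay rate: λ₁ = 2.4005π²/3.1854² ≈ 2.335.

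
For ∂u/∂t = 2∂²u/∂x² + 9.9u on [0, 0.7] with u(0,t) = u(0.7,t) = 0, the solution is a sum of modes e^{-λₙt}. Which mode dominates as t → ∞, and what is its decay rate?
Eigenvalues: λₙ = 2n²π²/0.7² - 9.9.
First three modes:
  n=1: λ₁ = 2π²/0.7² - 9.9 ≈ 30.384
  n=2: λ₂ = 8π²/0.7² - 9.9 ≈ 151.236
  n=3: λ₃ = 18π²/0.7² - 9.9 ≈ 352.657
Since 2π²/0.7² ≈ 40.284 > 9.9, all λₙ > 0.
The n=1 mode decays slowest → dominates as t → ∞.
Asymptotic: u ~ c₁ sin(πx/0.7) e^{-λ₁t} with decay rate λ₁ ≈ 30.384.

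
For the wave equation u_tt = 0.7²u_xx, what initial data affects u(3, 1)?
Domain of dependence: [2.3, 3.7]. Signals travel at speed 0.7, so data within |x - 3| ≤ 0.7·1 = 0.7 can reach the point.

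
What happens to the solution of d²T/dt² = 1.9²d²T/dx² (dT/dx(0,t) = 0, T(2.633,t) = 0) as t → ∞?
T oscillates (no decay). Energy is conserved; the solution oscillates indefinitely as standing waves.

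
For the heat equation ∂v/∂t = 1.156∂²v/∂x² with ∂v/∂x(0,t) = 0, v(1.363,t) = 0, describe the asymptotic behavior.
v → 0. Heat escapes through the Dirichlet boundary.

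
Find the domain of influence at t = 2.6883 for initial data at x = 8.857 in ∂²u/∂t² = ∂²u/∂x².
Domain of influence: [6.1687, 11.5453]. Data at x = 8.857 spreads outward at speed 1.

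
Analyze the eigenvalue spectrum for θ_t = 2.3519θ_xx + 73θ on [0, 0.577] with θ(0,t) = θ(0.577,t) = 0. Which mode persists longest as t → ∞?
Eigenvalues: λₙ = 2.3519n²π²/0.577² - 73.
First three modes:
  n=1: λ₁ = 2.3519π²/0.577² - 73 ≈ -3.278
  n=2: λ₂ = 9.4076π²/0.577² - 73 ≈ 205.886
  n=3: λ₃ = 21.1671π²/0.577² - 73 ≈ 554.494
Since 2.3519π²/0.577² ≈ 69.722 < 73, λ₁ < 0.
The n=1 mode grows fastest (−λₙ is largest for n=1) → dominates.
Asymptotic: θ ~ c₁ sin(πx/0.577) e^{3.278t} (exponential growth at rate −λ₁ ≈ 3.278).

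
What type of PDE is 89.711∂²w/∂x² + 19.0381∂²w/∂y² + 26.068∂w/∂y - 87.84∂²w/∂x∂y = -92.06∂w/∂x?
Rewriting in standard form: 89.711∂²w/∂x² - 87.84∂²w/∂x∂y + 19.0381∂²w/∂y² + 92.06∂w/∂x + 26.068∂w/∂y = 0. With A = 89.711, B = -87.84, C = 19.0381, the discriminant is 884.1576436. This is a hyperbolic PDE.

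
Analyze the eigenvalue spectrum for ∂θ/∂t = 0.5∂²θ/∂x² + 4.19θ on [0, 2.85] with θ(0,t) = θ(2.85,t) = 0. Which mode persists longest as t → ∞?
Eigenvalues: λₙ = 0.5n²π²/2.85² - 4.19.
First three modes:
  n=1: λ₁ = 0.5π²/2.85² - 4.19 ≈ -3.582
  n=2: λ₂ = 2π²/2.85² - 4.19 ≈ -1.76
  n=3: λ₃ = 4.5π²/2.85² - 4.19 ≈ 1.278
Since 0.5π²/2.85² ≈ 0.608 < 4.19, λ₁ < 0.
The n=1 mode grows fastest (−λₙ is largest for n=1) → dominates.
Asymptotic: θ ~ c₁ sin(πx/2.85) e^{3.582t} (exponential growth at rate −λ₁ ≈ 3.582).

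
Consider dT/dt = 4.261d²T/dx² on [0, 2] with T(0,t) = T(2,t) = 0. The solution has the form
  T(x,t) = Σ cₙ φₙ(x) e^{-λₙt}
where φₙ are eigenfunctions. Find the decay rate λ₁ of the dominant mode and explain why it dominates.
Eigenvalues: λₙ = 4.261n²π²/2².
First three modes:
  n=1: λ₁ = 4.261π²/2² ≈ 10.514
  n=2: λ₂ = 17.044π²/2² ≈ 42.054 (4× faster decay)
  n=3: λ₃ = 38.349π²/2² ≈ 94.622 (9× faster decay)
As t → ∞, higher modes decay exponentially faster. The n=1 mode dominates: T ~ c₁ sin(πx/2) e^{-λ₁t}.
Decay rate: λ₁ = 4.261π²/2² ≈ 10.514.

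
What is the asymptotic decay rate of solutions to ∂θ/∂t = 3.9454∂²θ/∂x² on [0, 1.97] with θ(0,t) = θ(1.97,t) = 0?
Eigenvalues: λₙ = 3.9454n²π²/1.97².
First three modes:
  n=1: λ₁ = 3.9454π²/1.97² ≈ 10.034
  n=2: λ₂ = 15.7816π²/1.97² ≈ 40.135 (4× faster decay)
  n=3: λ₃ = 35.5086π²/1.97² ≈ 90.303 (9× faster decay)
As t → ∞, higher modes decay exponentially faster. The n=1 mode dominates: θ ~ c₁ sin(πx/1.97) e^{-λ₁t}.
Decay rate: λ₁ = 3.9454π²/1.97² ≈ 10.034.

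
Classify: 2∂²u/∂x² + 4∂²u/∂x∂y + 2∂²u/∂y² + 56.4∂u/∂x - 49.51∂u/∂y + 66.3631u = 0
Parabolic (discriminant = 0).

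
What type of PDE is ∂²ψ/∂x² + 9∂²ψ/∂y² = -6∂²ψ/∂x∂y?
Rewriting in standard form: ∂²ψ/∂x² + 6∂²ψ/∂x∂y + 9∂²ψ/∂y² = 0. With A = 1, B = 6, C = 9, the discriminant is 0. This is a parabolic PDE.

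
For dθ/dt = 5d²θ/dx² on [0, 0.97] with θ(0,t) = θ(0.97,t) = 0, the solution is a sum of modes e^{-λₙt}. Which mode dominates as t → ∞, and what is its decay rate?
Eigenvalues: λₙ = 5n²π²/0.97².
First three modes:
  n=1: λ₁ = 5π²/0.97² ≈ 52.448
  n=2: λ₂ = 20π²/0.97² ≈ 209.791 (4× faster decay)
  n=3: λ₃ = 45π²/0.97² ≈ 472.029 (9× faster decay)
As t → ∞, higher modes decay exponentially faster. The n=1 mode dominates: θ ~ c₁ sin(πx/0.97) e^{-λ₁t}.
Decay rate: λ₁ = 5π²/0.97² ≈ 52.448.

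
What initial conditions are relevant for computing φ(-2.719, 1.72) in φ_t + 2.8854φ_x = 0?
A single point: x = -7.681888. The characteristic through (-2.719, 1.72) is x - 2.8854t = const, so x = -2.719 - 2.8854·1.72 = -7.681888.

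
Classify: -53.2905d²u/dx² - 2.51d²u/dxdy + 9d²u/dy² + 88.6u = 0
Hyperbolic (discriminant = 1924.7581).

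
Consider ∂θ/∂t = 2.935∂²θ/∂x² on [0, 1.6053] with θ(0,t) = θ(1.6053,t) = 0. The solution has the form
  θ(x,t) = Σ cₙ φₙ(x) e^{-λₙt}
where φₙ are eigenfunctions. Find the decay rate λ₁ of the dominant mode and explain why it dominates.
Eigenvalues: λₙ = 2.935n²π²/1.6053².
First three modes:
  n=1: λ₁ = 2.935π²/1.6053² ≈ 11.241
  n=2: λ₂ = 11.74π²/1.6053² ≈ 44.963 (4× faster decay)
  n=3: λ₃ = 26.415π²/1.6053² ≈ 101.167 (9× faster decay)
As t → ∞, higher modes decay exponentially faster. The n=1 mode dominates: θ ~ c₁ sin(πx/1.6053) e^{-λ₁t}.
Decay rate: λ₁ = 2.935π²/1.6053² ≈ 11.241.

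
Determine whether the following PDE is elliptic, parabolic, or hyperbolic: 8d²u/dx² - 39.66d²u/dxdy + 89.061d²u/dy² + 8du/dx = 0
Coefficients: A = 8, B = -39.66, C = 89.061. B² - 4AC = -1277.0364, which is negative, so the equation is elliptic.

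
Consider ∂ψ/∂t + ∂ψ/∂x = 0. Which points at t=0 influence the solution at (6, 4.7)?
A single point: x = 1.3. The characteristic through (6, 4.7) is x - 1t = const, so x = 6 - 1·4.7 = 1.3.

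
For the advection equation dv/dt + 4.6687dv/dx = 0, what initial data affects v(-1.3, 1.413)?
A single point: x = -7.8968731. The characteristic through (-1.3, 1.413) is x - 4.6687t = const, so x = -1.3 - 4.6687·1.413 = -7.8968731.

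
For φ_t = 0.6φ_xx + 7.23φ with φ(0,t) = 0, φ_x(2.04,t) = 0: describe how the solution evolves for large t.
φ grows unboundedly. Reaction dominates diffusion (r=7.23 > κπ²/(4L²)≈0.36); solution grows exponentially.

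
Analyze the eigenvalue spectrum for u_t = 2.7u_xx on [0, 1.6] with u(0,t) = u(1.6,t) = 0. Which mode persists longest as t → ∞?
Eigenvalues: λₙ = 2.7n²π²/1.6².
First three modes:
  n=1: λ₁ = 2.7π²/1.6² ≈ 10.409
  n=2: λ₂ = 10.8π²/1.6² ≈ 41.637 (4× faster decay)
  n=3: λ₃ = 24.3π²/1.6² ≈ 93.684 (9× faster decay)
As t → ∞, higher modes decay exponentially faster. The n=1 mode dominates: u ~ c₁ sin(πx/1.6) e^{-λ₁t}.
Decay rate: λ₁ = 2.7π²/1.6² ≈ 10.409.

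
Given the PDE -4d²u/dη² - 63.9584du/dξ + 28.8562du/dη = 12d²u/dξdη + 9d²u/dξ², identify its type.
Rewriting in standard form: -9d²u/dξ² - 12d²u/dξdη - 4d²u/dη² - 63.9584du/dξ + 28.8562du/dη = 0. The second-order coefficients are A = -9, B = -12, C = -4. Since B² - 4AC = 0 = 0, this is a parabolic PDE.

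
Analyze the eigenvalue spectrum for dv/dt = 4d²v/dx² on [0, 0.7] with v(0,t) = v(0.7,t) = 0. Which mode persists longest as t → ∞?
Eigenvalues: λₙ = 4n²π²/0.7².
First three modes:
  n=1: λ₁ = 4π²/0.7² ≈ 80.568
  n=2: λ₂ = 16π²/0.7² ≈ 322.273 (4× faster decay)
  n=3: λ₃ = 36π²/0.7² ≈ 725.114 (9× faster decay)
As t → ∞, higher modes decay exponentially faster. The n=1 mode dominates: v ~ c₁ sin(πx/0.7) e^{-λ₁t}.
Decay rate: λ₁ = 4π²/0.7² ≈ 80.568.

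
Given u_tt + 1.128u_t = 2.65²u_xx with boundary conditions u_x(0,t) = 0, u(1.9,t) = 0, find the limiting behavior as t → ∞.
u → 0. Damping (γ=1.128) dissipates energy; oscillations decay exponentially.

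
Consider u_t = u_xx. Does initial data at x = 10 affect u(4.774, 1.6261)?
Yes, for any finite x. The heat equation has infinite propagation speed, so all initial data affects all points at any t > 0.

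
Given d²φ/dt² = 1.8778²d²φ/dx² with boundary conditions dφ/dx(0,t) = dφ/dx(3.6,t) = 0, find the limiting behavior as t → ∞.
φ oscillates about a mean that drifts linearly in t (generically unbounded; no decay). There is no damping, so the nonconstant modes persist as standing waves (energy conserved, no decay). But with Neumann conditions at both ends the constant mode has eigenvalue 0: the spatial mean M(t) of φ satisfies M'' = 0, so M(t) = M(0) + M'(0)·t. Unless the initial velocity has zero mean (∫φ_t(x,0)dx = 0), the solution grows linearly in t (unbounded, though not exponentially); if it does have zero mean, the solution stays bounded and simply oscillates.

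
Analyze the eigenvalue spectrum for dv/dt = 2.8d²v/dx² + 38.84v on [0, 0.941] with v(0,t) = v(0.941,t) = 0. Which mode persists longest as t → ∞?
Eigenvalues: λₙ = 2.8n²π²/0.941² - 38.84.
First three modes:
  n=1: λ₁ = 2.8π²/0.941² - 38.84 ≈ -7.631
  n=2: λ₂ = 11.2π²/0.941² - 38.84 ≈ 85.996
  n=3: λ₃ = 25.2π²/0.941² - 38.84 ≈ 242.04
Since 2.8π²/0.941² ≈ 31.209 < 38.84, λ₁ < 0.
The n=1 mode grows fastest (−λₙ is largest for n=1) → dominates.
Asymptotic: v ~ c₁ sin(πx/0.941) e^{7.631t} (exponential growth at rate −λ₁ ≈ 7.631).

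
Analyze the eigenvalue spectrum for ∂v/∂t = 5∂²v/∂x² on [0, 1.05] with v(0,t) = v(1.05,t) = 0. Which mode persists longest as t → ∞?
Eigenvalues: λₙ = 5n²π²/1.05².
First three modes:
  n=1: λ₁ = 5π²/1.05² ≈ 44.76
  n=2: λ₂ = 20π²/1.05² ≈ 179.04 (4× faster decay)
  n=3: λ₃ = 45π²/1.05² ≈ 402.841 (9× faster decay)
As t → ∞, higher modes decay exponentially faster. The n=1 mode dominates: v ~ c₁ sin(πx/1.05) e^{-λ₁t}.
Decay rate: λ₁ = 5π²/1.05² ≈ 44.76.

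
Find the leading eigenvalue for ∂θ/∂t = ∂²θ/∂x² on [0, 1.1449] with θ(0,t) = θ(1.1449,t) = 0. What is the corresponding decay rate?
Eigenvalues: λₙ = n²π²/1.1449².
First three modes:
  n=1: λ₁ = π²/1.1449² ≈ 7.529
  n=2: λ₂ = 4π²/1.1449² ≈ 30.118 (4× faster decay)
  n=3: λ₃ = 9π²/1.1449² ≈ 67.765 (9× faster decay)
As t → ∞, higher modes decay exponentially faster. The n=1 mode dominates: θ ~ c₁ sin(πx/1.1449) e^{-λ₁t}.
Decay rate: λ₁ = π²/1.1449² ≈ 7.529.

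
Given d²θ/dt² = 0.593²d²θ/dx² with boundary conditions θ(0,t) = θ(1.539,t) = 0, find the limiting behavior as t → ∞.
θ oscillates (no decay). Energy is conserved; the solution oscillates indefinitely as standing waves.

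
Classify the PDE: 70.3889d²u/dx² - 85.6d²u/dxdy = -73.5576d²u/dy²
Rewriting in standard form: 70.3889d²u/dx² - 85.6d²u/dxdy + 73.5576d²u/dy² = 0. A = 70.3889, B = -85.6, C = 73.5576. Discriminant B² - 4AC = -13383.19420256. Since -13383.19420256 < 0, elliptic.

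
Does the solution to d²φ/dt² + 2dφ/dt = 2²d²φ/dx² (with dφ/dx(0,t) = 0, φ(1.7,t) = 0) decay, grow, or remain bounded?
φ → 0. Damping (γ=2) dissipates energy; oscillations decay exponentially.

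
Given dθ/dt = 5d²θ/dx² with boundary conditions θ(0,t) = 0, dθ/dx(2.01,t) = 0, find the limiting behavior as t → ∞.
θ → 0. Heat escapes through the Dirichlet boundary.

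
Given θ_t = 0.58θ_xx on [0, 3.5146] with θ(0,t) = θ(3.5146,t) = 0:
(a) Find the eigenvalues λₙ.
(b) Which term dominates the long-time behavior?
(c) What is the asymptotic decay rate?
Eigenvalues: λₙ = 0.58n²π²/3.5146².
First three modes:
  n=1: λ₁ = 0.58π²/3.5146² ≈ 0.463
  n=2: λ₂ = 2.32π²/3.5146² ≈ 1.854 (4× faster decay)
  n=3: λ₃ = 5.22π²/3.5146² ≈ 4.171 (9× faster decay)
As t → ∞, higher modes decay exponentially faster. The n=1 mode dominates: θ ~ c₁ sin(πx/3.5146) e^{-λ₁t}.
Decay rate: λ₁ = 0.58π²/3.5146² ≈ 0.463.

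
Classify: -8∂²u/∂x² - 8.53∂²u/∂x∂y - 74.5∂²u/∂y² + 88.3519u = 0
Elliptic (discriminant = -2311.2391).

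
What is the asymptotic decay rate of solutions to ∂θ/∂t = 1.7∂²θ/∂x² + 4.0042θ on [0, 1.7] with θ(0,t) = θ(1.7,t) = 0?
Eigenvalues: λₙ = 1.7n²π²/1.7² - 4.0042.
First three modes:
  n=1: λ₁ = 1.7π²/1.7² - 4.0042 ≈ 1.801
  n=2: λ₂ = 6.8π²/1.7² - 4.0042 ≈ 19.218
  n=3: λ₃ = 15.3π²/1.7² - 4.0042 ≈ 48.247
Since 1.7π²/1.7² ≈ 5.806 > 4.0042, all λₙ > 0.
The n=1 mode decays slowest → dominates as t → ∞.
Asymptotic: θ ~ c₁ sin(πx/1.7) e^{-λ₁t} with decay rate λ₁ ≈ 1.801.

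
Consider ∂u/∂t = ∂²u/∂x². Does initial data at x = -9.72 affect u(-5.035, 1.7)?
Yes, for any finite x. The heat equation has infinite propagation speed, so all initial data affects all points at any t > 0.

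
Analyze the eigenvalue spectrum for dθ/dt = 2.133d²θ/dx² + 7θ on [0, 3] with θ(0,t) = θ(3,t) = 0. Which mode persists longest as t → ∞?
Eigenvalues: λₙ = 2.133n²π²/3² - 7.
First three modes:
  n=1: λ₁ = 2.133π²/3² - 7 ≈ -4.661
  n=2: λ₂ = 8.532π²/3² - 7 ≈ 2.356
  n=3: λ₃ = 19.197π²/3² - 7 ≈ 14.052
Since 2.133π²/3² ≈ 2.339 < 7, λ₁ < 0.
The n=1 mode grows fastest (−λₙ is largest for n=1) → dominates.
Asymptotic: θ ~ c₁ sin(πx/3) e^{4.661t} (exponential growth at rate −λ₁ ≈ 4.661).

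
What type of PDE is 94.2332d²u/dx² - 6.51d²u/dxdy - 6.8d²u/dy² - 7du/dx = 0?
With A = 94.2332, B = -6.51, C = -6.8, the discriminant is 2605.52314. This is a hyperbolic PDE.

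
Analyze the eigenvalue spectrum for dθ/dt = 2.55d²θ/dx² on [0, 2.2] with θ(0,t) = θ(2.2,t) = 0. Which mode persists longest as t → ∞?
Eigenvalues: λₙ = 2.55n²π²/2.2².
First three modes:
  n=1: λ₁ = 2.55π²/2.2² ≈ 5.2
  n=2: λ₂ = 10.2π²/2.2² ≈ 20.8 (4× faster decay)
  n=3: λ₃ = 22.95π²/2.2² ≈ 46.799 (9× faster decay)
As t → ∞, higher modes decay exponentially faster. The n=1 mode dominates: θ ~ c₁ sin(πx/2.2) e^{-λ₁t}.
Decay rate: λ₁ = 2.55π²/2.2² ≈ 5.2.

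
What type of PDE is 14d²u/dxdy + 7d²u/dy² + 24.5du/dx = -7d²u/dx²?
Rewriting in standard form: 7d²u/dx² + 14d²u/dxdy + 7d²u/dy² + 24.5du/dx = 0. With A = 7, B = 14, C = 7, the discriminant is 0. This is a parabolic PDE.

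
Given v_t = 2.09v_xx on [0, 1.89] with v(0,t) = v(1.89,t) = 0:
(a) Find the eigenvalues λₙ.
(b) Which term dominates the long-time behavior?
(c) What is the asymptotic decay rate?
Eigenvalues: λₙ = 2.09n²π²/1.89².
First three modes:
  n=1: λ₁ = 2.09π²/1.89² ≈ 5.775
  n=2: λ₂ = 8.36π²/1.89² ≈ 23.098 (4× faster decay)
  n=3: λ₃ = 18.81π²/1.89² ≈ 51.971 (9× faster decay)
As t → ∞, higher modes decay exponentially faster. The n=1 mode dominates: v ~ c₁ sin(πx/1.89) e^{-λ₁t}.
Decay rate: λ₁ = 2.09π²/1.89² ≈ 5.775.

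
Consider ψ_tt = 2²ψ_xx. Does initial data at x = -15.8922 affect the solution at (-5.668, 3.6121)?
No. The domain of dependence is [-12.8922, 1.5562], and -15.8922 is outside this interval.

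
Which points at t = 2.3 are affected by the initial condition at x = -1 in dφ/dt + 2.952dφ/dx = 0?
At x = 5.7896. The characteristic carries data from (-1, 0) to (5.7896, 2.3).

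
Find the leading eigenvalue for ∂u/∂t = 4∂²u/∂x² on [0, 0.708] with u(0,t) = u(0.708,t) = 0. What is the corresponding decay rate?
Eigenvalues: λₙ = 4n²π²/0.708².
First three modes:
  n=1: λ₁ = 4π²/0.708² ≈ 78.758
  n=2: λ₂ = 16π²/0.708² ≈ 315.031 (4× faster decay)
  n=3: λ₃ = 36π²/0.708² ≈ 708.82 (9× faster decay)
As t → ∞, higher modes decay exponentially faster. The n=1 mode dominates: u ~ c₁ sin(πx/0.708) e^{-λ₁t}.
Decay rate: λ₁ = 4π²/0.708² ≈ 78.758.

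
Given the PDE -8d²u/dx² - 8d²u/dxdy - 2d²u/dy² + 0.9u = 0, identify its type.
The second-order coefficients are A = -8, B = -8, C = -2. Since B² - 4AC = 0 = 0, this is a parabolic PDE.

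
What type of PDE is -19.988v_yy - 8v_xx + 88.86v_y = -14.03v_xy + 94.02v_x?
Rewriting in standard form: -8v_xx + 14.03v_xy - 19.988v_yy - 94.02v_x + 88.86v_y = 0. With A = -8, B = 14.03, C = -19.988, the discriminant is -442.7751. This is an elliptic PDE.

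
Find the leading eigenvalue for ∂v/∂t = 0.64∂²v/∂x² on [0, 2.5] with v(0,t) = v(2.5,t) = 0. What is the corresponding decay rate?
Eigenvalues: λₙ = 0.64n²π²/2.5².
First three modes:
  n=1: λ₁ = 0.64π²/2.5² ≈ 1.011
  n=2: λ₂ = 2.56π²/2.5² ≈ 4.043 (4× faster decay)
  n=3: λ₃ = 5.76π²/2.5² ≈ 9.096 (9× faster decay)
As t → ∞, higher modes decay exponentially faster. The n=1 mode dominates: v ~ c₁ sin(πx/2.5) e^{-λ₁t}.
Decay rate: λ₁ = 0.64π²/2.5² ≈ 1.011.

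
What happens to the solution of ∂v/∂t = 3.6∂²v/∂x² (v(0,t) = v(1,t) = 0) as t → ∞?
v → 0. Heat diffuses out through both boundaries.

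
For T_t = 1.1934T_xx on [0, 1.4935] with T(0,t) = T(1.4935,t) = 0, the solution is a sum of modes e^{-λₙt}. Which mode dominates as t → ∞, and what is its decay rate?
Eigenvalues: λₙ = 1.1934n²π²/1.4935².
First three modes:
  n=1: λ₁ = 1.1934π²/1.4935² ≈ 5.281
  n=2: λ₂ = 4.7736π²/1.4935² ≈ 21.122 (4× faster decay)
  n=3: λ₃ = 10.7406π²/1.4935² ≈ 47.525 (9× faster decay)
As t → ∞, higher modes decay exponentially faster. The n=1 mode dominates: T ~ c₁ sin(πx/1.4935) e^{-λ₁t}.
Decay rate: λ₁ = 1.1934π²/1.4935² ≈ 5.281.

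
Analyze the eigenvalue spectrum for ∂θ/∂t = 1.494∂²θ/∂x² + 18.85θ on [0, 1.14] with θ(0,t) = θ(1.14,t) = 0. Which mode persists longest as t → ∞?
Eigenvalues: λₙ = 1.494n²π²/1.14² - 18.85.
First three modes:
  n=1: λ₁ = 1.494π²/1.14² - 18.85 ≈ -7.504
  n=2: λ₂ = 5.976π²/1.14² - 18.85 ≈ 26.534
  n=3: λ₃ = 13.446π²/1.14² - 18.85 ≈ 83.263
Since 1.494π²/1.14² ≈ 11.346 < 18.85, λ₁ < 0.
The n=1 mode grows fastest (−λₙ is largest for n=1) → dominates.
Asymptotic: θ ~ c₁ sin(πx/1.14) e^{7.504t} (exponential growth at rate −λ₁ ≈ 7.504).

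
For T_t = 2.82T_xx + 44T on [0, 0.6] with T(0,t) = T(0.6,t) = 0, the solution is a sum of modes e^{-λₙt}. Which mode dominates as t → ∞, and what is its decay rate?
Eigenvalues: λₙ = 2.82n²π²/0.6² - 44.
First three modes:
  n=1: λ₁ = 2.82π²/0.6² - 44 ≈ 33.312
  n=2: λ₂ = 11.28π²/0.6² - 44 ≈ 265.248
  n=3: λ₃ = 25.38π²/0.6² - 44 ≈ 651.807
Since 2.82π²/0.6² ≈ 77.312 > 44, all λₙ > 0.
The n=1 mode decays slowest → dominates as t → ∞.
Asymptotic: T ~ c₁ sin(πx/0.6) e^{-λ₁t} with decay rate λ₁ ≈ 33.312.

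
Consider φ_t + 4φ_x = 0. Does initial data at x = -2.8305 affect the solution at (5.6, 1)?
No. Only data at x = 1.6 affects (5.6, 1). Advection has one-way propagation along characteristics.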